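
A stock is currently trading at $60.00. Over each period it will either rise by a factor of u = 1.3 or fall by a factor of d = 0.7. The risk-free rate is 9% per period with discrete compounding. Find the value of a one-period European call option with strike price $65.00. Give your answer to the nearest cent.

Risk-neutral probability p = (1 + 0.09 − 0.7)/(1.3 − 0.7) = 0.3900/0.6000 = 0.6500
Terminal stock prices: S_u = 78, S_d = 42
Terminal payoffs (S − K): max(13, 0) = 13, max(-23, 0) = 0
Node 0 (S = 60): V_0 = 1/1.09·[0.6500·13.0000 + 0.3500·0.0000] = 7.7523

$7.75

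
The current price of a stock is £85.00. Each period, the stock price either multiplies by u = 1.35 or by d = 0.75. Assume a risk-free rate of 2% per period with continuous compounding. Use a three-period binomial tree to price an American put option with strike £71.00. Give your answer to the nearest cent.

£8.38

Risk-neutral probability p = (e^0.02 − 0.75)/(1.35 − 0.75) = 0.2702/0.6000 = 0.4503
Terminal stock prices: S_uuu = 209.1, S_uud = 116.2, S_udd = 64.55, S_ddd = 35.86
Terminal payoffs (K − S): max(-138.1, 0) = 0, max(-45.18, 0) = 0, max(6.453, 0) = 6.453, max(35.14, 0) = 35.14
Node uu (S = 154.9): continuation = e^(−0.02)·[0.4503·0.0000 + 0.5497·0.0000] = 0.0000; exercise value = 0.0000 ≤ continuation, so V_uu = 0.0000
Node ud (S = 86.06): continuation = e^(−0.02)·[0.4503·0.0000 + 0.5497·6.4531] = 3.4768; exercise value = 0.0000 ≤ continuation, so V_ud = 3.4768
Node dd (S = 47.81): continuation = e^(−0.02)·[0.4503·6.4531 + 0.5497·35.1406] = 21.7816; exercise value = 23.1875 > continuation, so V_dd = 23.1875 (exercise)
Node u (S = 114.8): continuation = e^(−0.02)·[0.4503·0.0000 + 0.5497·3.4768] = 1.8732; exercise value = 0.0000 ≤ continuation, so V_u = 1.8732
Node d (S = 63.75): continuation = e^(−0.02)·[0.4503·3.4768 + 0.5497·23.1875] = 14.0277; exercise value = 7.2500 ≤ continuation, so V_d = 14.0277
Node 0 (S = 85): continuation = e^(−0.02)·[0.4503·1.8732 + 0.5497·14.0277] = 8.3847; exercise value = 0.0000 ≤ continuation, so V_0 = 8.3847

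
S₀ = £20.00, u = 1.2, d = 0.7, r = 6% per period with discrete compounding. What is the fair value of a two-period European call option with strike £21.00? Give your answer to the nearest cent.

Risk-neutral probability p = (1 + 0.06 − 0.7)/(1.2 − 0.7) = 0.3600/0.5000 = 0.7200
Terminal stock prices: S_uu = 28.8, S_ud = 16.8, S_dd = 9.8
Terminal payoffs (S − K): max(7.8, 0) = 7.8, max(-4.2, 0) = 0, max(-11.2, 0) = 0
Node u (S = 24): V_u = 1/1.06·[0.7200·7.8000 + 0.2800·0.0000] = 5.2981
Node d (S = 14): V_d = 1/1.06·[0.7200·0.0000 + 0.2800·0.0000] = 0.0000
Node 0 (S = 20): V_0 = 1/1.06·[0.7200·5.2981 + 0.2800·0.0000] = 3.5987

£3.60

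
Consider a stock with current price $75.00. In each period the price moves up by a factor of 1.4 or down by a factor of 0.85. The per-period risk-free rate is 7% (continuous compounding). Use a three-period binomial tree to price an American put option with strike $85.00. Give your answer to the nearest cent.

$12.86

Risk-neutral probability p = (e^0.07 − 0.85)/(1.4 − 0.85) = 0.2225/0.5500 = 0.4046
Terminal stock prices: S_uuu = 205.8, S_uud = 124.9, S_udd = 75.86, S_ddd = 46.06
Terminal payoffs (K − S): max(-120.8, 0) = 0, max(-39.95, 0) = 0, max(9.138, 0) = 9.138, max(38.94, 0) = 38.94
Node uu (S = 147): continuation = e^(−0.07)·[0.4046·0.0000 + 0.5954·0.0000] = 0.0000; exercise value = 0.0000 ≤ continuation, so V_uu = 0.0000
Node ud (S = 89.25): continuation = e^(−0.07)·[0.4046·0.0000 + 0.5954·9.1375] = 5.0730; exercise value = 0.0000 ≤ continuation, so V_ud = 5.0730
Node dd (S = 54.19): continuation = e^(−0.07)·[0.4046·9.1375 + 0.5954·38.9406] = 25.0660; exercise value = 30.8125 > continuation, so V_dd = 30.8125 (exercise)
Node u (S = 105): continuation = e^(−0.07)·[0.4046·0.0000 + 0.5954·5.0730] = 2.8164; exercise value = 0.0000 ≤ continuation, so V_u = 2.8164
Node d (S = 63.75): continuation = e^(−0.07)·[0.4046·5.0730 + 0.5954·30.8125] = 19.0202; exercise value = 21.2500 > continuation, so V_d = 21.2500 (exercise)
Node 0 (S = 75): continuation = e^(−0.07)·[0.4046·2.8164 + 0.5954·21.2500] = 12.8601; exercise value = 10.0000 ≤ continuation, so V_0 = 12.8601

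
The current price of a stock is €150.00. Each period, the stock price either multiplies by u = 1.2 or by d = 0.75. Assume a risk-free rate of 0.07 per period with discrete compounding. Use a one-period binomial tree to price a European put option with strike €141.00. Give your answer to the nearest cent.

€7.69

Risk-neutral probability p = (1 + 0.07 − 0.75)/(1.2 − 0.75) = 0.3200/0.4500 = 0.7111
Terminal stock prices: S_u = 180, S_d = 112.5
Terminal payoffs (K − S): max(-39, 0) = 0, max(28.5, 0) = 28.5
Node 0 (S = 150): V_0 = 1/1.07·[0.7111·0.0000 + 0.2889·28.5000] = 7.6947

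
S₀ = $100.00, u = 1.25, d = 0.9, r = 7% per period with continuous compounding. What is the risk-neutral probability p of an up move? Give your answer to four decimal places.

p = 0.4929

Risk-neutral probability p = (e^0.07 − 0.9)/(1.25 − 0.9) = 0.1725/0.3500 = 0.4929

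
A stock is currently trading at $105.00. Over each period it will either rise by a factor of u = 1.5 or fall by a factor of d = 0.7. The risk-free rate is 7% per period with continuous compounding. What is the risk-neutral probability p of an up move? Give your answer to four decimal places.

p = 0.4656

Risk-neutral probability p = (e^0.07 − 0.7)/(1.5 − 0.7) = 0.3725/0.8000 = 0.4656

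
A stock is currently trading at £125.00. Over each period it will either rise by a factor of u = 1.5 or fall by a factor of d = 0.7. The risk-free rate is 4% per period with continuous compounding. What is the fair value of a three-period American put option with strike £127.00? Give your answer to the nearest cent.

Risk-neutral probability p = (e^0.04 − 0.7)/(1.5 − 0.7) = 0.3408/0.8000 = 0.4260
Terminal stock prices: S_uuu = 421.9, S_uud = 196.9, S_udd = 91.87, S_ddd = 42.87
Terminal payoffs (K − S): max(-294.9, 0) = 0, max(-69.88, 0) = 0, max(35.13, 0) = 35.13, max(84.12, 0) = 84.12
Node uu (S = 281.2): continuation = e^(−0.04)·[0.4260·0.0000 + 0.5740·0.0000] = 0.0000; exercise value = 0.0000 ≤ continuation, so V_uu = 0.0000
Node ud (S = 131.2): continuation = e^(−0.04)·[0.4260·0.0000 + 0.5740·35.1250] = 19.3707; exercise value = 0.0000 ≤ continuation, so V_ud = 19.3707
Node dd (S = 61.25): continuation = e^(−0.04)·[0.4260·35.1250 + 0.5740·84.1250] = 60.7703; exercise value = 65.7500 > continuation, so V_dd = 65.7500 (exercise)
Node u (S = 187.5): continuation = e^(−0.04)·[0.4260·0.0000 + 0.5740·19.3707] = 10.6826; exercise value = 0.0000 ≤ continuation, so V_u = 10.6826
Node d (S = 87.5): continuation = e^(−0.04)·[0.4260·19.3707 + 0.5740·65.7500] = 44.1884; exercise value = 39.5000 ≤ continuation, so V_d = 44.1884
Node 0 (S = 125): continuation = e^(−0.04)·[0.4260·10.6826 + 0.5740·44.1884] = 28.7415; exercise value = 2.0000 ≤ continuation, so V_0 = 28.7415

£28.74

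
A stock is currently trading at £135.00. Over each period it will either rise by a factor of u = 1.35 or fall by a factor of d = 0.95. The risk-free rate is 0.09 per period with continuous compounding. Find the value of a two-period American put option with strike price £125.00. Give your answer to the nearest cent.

£1.08

Risk-neutral probability p = (e^0.09 − 0.95)/(1.35 − 0.95) = 0.1442/0.4000 = 0.3604
Terminal stock prices: S_uu = 246, S_ud = 173.1, S_dd = 121.8
Terminal payoffs (K − S): max(-121, 0) = 0, max(-48.14, 0) = 0, max(3.163, 0) = 3.163
Node u (S = 182.2): continuation = e^(−0.09)·[0.3604·0.0000 + 0.6396·0.0000] = 0.0000; exercise value = 0.0000 ≤ continuation, so V_u = 0.0000
Node d (S = 128.2): continuation = e^(−0.09)·[0.3604·0.0000 + 0.6396·3.1625] = 1.8485; exercise value = 0.0000 ≤ continuation, so V_d = 1.8485
Node 0 (S = 135): continuation = e^(−0.09)·[0.3604·0.0000 + 0.6396·1.8485] = 1.0805; exercise value = 0.0000 ≤ continuation, so V_0 = 1.0805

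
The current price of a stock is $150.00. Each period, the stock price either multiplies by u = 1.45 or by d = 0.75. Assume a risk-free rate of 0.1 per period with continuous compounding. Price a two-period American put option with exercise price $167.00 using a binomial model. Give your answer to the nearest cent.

$25.09

Risk-neutral probability p = (e^0.1 − 0.75)/(1.45 − 0.75) = 0.3552/0.7000 = 0.5074
Terminal stock prices: S_uu = 315.4, S_ud = 163.1, S_dd = 84.38
Terminal payoffs (K − S): max(-148.4, 0) = 0, max(3.875, 0) = 3.875, max(82.62, 0) = 82.62
Node u (S = 217.5): continuation = e^(−0.1)·[0.5074·0.0000 + 0.4926·3.8750] = 1.7272; exercise value = 0.0000 ≤ continuation, so V_u = 1.7272
Node d (S = 112.5): continuation = e^(−0.1)·[0.5074·3.8750 + 0.4926·82.6250] = 38.6078; exercise value = 54.5000 > continuation, so V_d = 54.5000 (exercise)
Node 0 (S = 150): continuation = e^(−0.1)·[0.5074·1.7272 + 0.4926·54.5000] = 25.0855; exercise value = 17.0000 ≤ continuation, so V_0 = 25.0855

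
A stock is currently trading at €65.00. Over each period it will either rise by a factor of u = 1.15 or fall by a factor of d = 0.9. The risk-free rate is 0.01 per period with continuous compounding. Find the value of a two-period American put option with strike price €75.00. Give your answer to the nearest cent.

Risk-neutral probability p = (e^0.01 − 0.9)/(1.15 − 0.9) = 0.1101/0.2500 = 0.4402
Terminal stock prices: S_uu = 85.96, S_ud = 67.28, S_dd = 52.65
Terminal payoffs (K − S): max(-10.96, 0) = 0, max(7.725, 0) = 7.725, max(22.35, 0) = 22.35
Node u (S = 74.75): continuation = e^(−0.01)·[0.4402·0.0000 + 0.5598·7.7250] = 4.2814; exercise value = 0.2500 ≤ continuation, so V_u = 4.2814
Node d (S = 58.5): continuation = e^(−0.01)·[0.4402·7.7250 + 0.5598·22.3500] = 15.7537; exercise value = 16.5000 > continuation, so V_d = 16.5000 (exercise)
Node 0 (S = 65): continuation = e^(−0.01)·[0.4402·4.2814 + 0.5598·16.5000] = 11.0107; exercise value = 10.0000 ≤ continuation, so V_0 = 11.0107

€11.01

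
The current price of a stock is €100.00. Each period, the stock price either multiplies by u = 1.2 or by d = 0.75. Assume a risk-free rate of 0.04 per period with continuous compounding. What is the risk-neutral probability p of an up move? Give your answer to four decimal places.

p = 0.6462

Risk-neutral probability p = (e^0.04 − 0.75)/(1.2 − 0.75) = 0.2908/0.4500 = 0.6462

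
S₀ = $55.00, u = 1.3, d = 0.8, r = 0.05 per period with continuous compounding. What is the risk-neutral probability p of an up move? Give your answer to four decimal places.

Risk-neutral probability p = (e^0.05 − 0.8)/(1.3 − 0.8) = 0.2513/0.5000 = 0.5025

p = 0.5025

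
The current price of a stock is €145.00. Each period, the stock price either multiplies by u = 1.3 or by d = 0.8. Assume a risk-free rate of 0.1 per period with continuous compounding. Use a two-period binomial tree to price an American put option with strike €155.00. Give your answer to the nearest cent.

Risk-neutral probability p = (e^0.1 − 0.8)/(1.3 − 0.8) = 0.3052/0.5000 = 0.6103
Terminal stock prices: S_uu = 245.1, S_ud = 150.8, S_dd = 92.8
Terminal payoffs (K − S): max(-90.05, 0) = 0, max(4.2, 0) = 4.2, max(62.2, 0) = 62.2
Node u (S = 188.5): continuation = e^(−0.1)·[0.6103·0.0000 + 0.3897·4.2000] = 1.4808; exercise value = 0.0000 ≤ continuation, so V_u = 1.4808
Node d (S = 116): continuation = e^(−0.1)·[0.6103·4.2000 + 0.3897·62.2000] = 24.2498; exercise value = 39.0000 > continuation, so V_d = 39.0000 (exercise)
Node 0 (S = 145): continuation = e^(−0.1)·[0.6103·1.4808 + 0.3897·39.0000] = 14.5683; exercise value = 10.0000 ≤ continuation, so V_0 = 14.5683

€14.57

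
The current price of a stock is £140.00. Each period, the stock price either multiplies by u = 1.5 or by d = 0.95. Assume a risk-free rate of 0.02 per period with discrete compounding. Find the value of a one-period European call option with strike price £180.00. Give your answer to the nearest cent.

£3.74

Risk-neutral probability p = (1 + 0.02 − 0.95)/(1.5 − 0.95) = 0.0700/0.5500 = 0.1273
Terminal stock prices: S_u = 210, S_d = 133
Terminal payoffs (S − K): max(30, 0) = 30, max(-47, 0) = 0
Node 0 (S = 140): V_0 = 1/1.02·[0.1273·30.0000 + 0.8727·0.0000] = 3.7433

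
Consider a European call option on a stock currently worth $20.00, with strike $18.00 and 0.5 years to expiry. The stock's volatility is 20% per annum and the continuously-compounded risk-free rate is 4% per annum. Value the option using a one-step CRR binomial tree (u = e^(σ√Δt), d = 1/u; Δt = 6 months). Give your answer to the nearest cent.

$2.65

CRR parameters: u = e^(σ√Δt) = e^(0.2·√0.5) = 1.1519, d = 1/u = 0.8681
Per-period rate: rΔt = 0.04·0.5 = 0.02, so R = e^0.02 = 1.0202
Risk-neutral probability p = (e^0.02 − 0.8681)/(1.1519 − 0.8681) = 0.1521/0.2838 = 0.5359
Terminal stock prices: S_u = 23.04, S_d = 17.36
Terminal payoffs (S − K): max(5.038, 0) = 5.038, max(-0.6375, 0) = 0
Node 0 (S = 20): V_0 = e^(−0.02)·[0.5359·5.0382 + 0.4641·0.0000] = 2.6465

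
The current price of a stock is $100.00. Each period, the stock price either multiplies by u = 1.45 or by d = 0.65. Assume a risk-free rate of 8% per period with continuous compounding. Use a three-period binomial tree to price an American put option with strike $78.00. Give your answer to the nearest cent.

Risk-neutral probability p = (e^0.08 − 0.65)/(1.45 − 0.65) = 0.4333/0.8000 = 0.5416
Terminal stock prices: S_uuu = 304.9, S_uud = 136.7, S_udd = 61.26, S_ddd = 27.46
Terminal payoffs (K − S): max(-226.9, 0) = 0, max(-58.66, 0) = 0, max(16.74, 0) = 16.74, max(50.54, 0) = 50.54
Node uu (S = 210.2): continuation = e^(−0.08)·[0.5416·0.0000 + 0.4584·0.0000] = 0.0000; exercise value = 0.0000 ≤ continuation, so V_uu = 0.0000
Node ud (S = 94.25): continuation = e^(−0.08)·[0.5416·0.0000 + 0.4584·16.7375] = 7.0824; exercise value = 0.0000 ≤ continuation, so V_ud = 7.0824
Node dd (S = 42.25): continuation = e^(−0.08)·[0.5416·16.7375 + 0.4584·50.5375] = 29.7531; exercise value = 35.7500 > continuation, so V_dd = 35.7500 (exercise)
Node u (S = 145): continuation = e^(−0.08)·[0.5416·0.0000 + 0.4584·7.0824] = 2.9969; exercise value = 0.0000 ≤ continuation, so V_u = 2.9969
Node d (S = 65): continuation = e^(−0.08)·[0.5416·7.0824 + 0.4584·35.7500] = 18.6686; exercise value = 13.0000 ≤ continuation, so V_d = 18.6686
Node 0 (S = 100): continuation = e^(−0.08)·[0.5416·2.9969 + 0.4584·18.6686] = 9.3979; exercise value = 0.0000 ≤ continuation, so V_0 = 9.3979

$9.40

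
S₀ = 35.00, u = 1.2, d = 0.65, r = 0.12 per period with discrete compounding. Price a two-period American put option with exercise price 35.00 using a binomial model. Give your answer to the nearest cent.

Risk-neutral probability p = (1 + 0.12 − 0.65)/(1.2 − 0.65) = 0.4700/0.5500 = 0.8545
Terminal stock prices: S_uu = 50.4, S_ud = 27.3, S_dd = 14.79
Terminal payoffs (K − S): max(-15.4, 0) = 0, max(7.7, 0) = 7.7, max(20.21, 0) = 20.21
Node u (S = 42): continuation = 1/1.12·[0.8545·0.0000 + 0.1455·7.7000] = 1.0000; exercise value = 0.0000 ≤ continuation, so V_u = 1.0000
Node d (S = 22.75): continuation = 1/1.12·[0.8545·7.7000 + 0.1455·20.2125] = 8.5000; exercise value = 12.2500 > continuation, so V_d = 12.2500 (exercise)
Node 0 (S = 35): continuation = 1/1.12·[0.8545·1.0000 + 0.1455·12.2500] = 2.3539; exercise value = 0.0000 ≤ continuation, so V_0 = 2.3539

2.35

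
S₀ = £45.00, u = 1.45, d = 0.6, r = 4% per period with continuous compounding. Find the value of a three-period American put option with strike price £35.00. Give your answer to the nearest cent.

Risk-neutral probability p = (e^0.04 − 0.6)/(1.45 − 0.6) = 0.4408/0.8500 = 0.5186
Terminal stock prices: S_uuu = 137.2, S_uud = 56.77, S_udd = 23.49, S_ddd = 9.72
Terminal payoffs (K − S): max(-102.2, 0) = 0, max(-21.77, 0) = 0, max(11.51, 0) = 11.51, max(25.28, 0) = 25.28
Node uu (S = 94.61): continuation = e^(−0.04)·[0.5186·0.0000 + 0.4814·0.0000] = 0.0000; exercise value = 0.0000 ≤ continuation, so V_uu = 0.0000
Node ud (S = 39.15): continuation = e^(−0.04)·[0.5186·0.0000 + 0.4814·11.5100] = 5.3236; exercise value = 0.0000 ≤ continuation, so V_ud = 5.3236
Node dd (S = 16.2): continuation = e^(−0.04)·[0.5186·11.5100 + 0.4814·25.2800] = 17.4276; exercise value = 18.8000 > continuation, so V_dd = 18.8000 (exercise)
Node u (S = 65.25): continuation = e^(−0.04)·[0.5186·0.0000 + 0.4814·5.3236] = 2.4623; exercise value = 0.0000 ≤ continuation, so V_u = 2.4623
Node d (S = 27): continuation = e^(−0.04)·[0.5186·5.3236 + 0.4814·18.8000] = 11.3480; exercise value = 8.0000 ≤ continuation, so V_d = 11.3480
Node 0 (S = 45): continuation = e^(−0.04)·[0.5186·2.4623 + 0.4814·11.3480] = 6.4756; exercise value = 0.0000 ≤ continuation, so V_0 = 6.4756

£6.48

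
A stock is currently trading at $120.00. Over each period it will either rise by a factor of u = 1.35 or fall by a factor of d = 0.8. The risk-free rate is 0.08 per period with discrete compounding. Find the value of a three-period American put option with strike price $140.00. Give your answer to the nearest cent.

Risk-neutral probability p = (1 + 0.08 − 0.8)/(1.35 − 0.8) = 0.2800/0.5500 = 0.5091
Terminal stock prices: S_uuu = 295.2, S_uud = 175, S_udd = 103.7, S_ddd = 61.44
Terminal payoffs (K − S): max(-155.2, 0) = 0, max(-34.96, 0) = 0, max(36.32, 0) = 36.32, max(78.56, 0) = 78.56
Node uu (S = 218.7): continuation = 1/1.08·[0.5091·0.0000 + 0.4909·0.0000] = 0.0000; exercise value = 0.0000 ≤ continuation, so V_uu = 0.0000
Node ud (S = 129.6): continuation = 1/1.08·[0.5091·0.0000 + 0.4909·36.3200] = 16.5091; exercise value = 10.4000 ≤ continuation, so V_ud = 16.5091
Node dd (S = 76.8): continuation = 1/1.08·[0.5091·36.3200 + 0.4909·78.5600] = 52.8296; exercise value = 63.2000 > continuation, so V_dd = 63.2000 (exercise)
Node u (S = 162): continuation = 1/1.08·[0.5091·0.0000 + 0.4909·16.5091] = 7.5041; exercise value = 0.0000 ≤ continuation, so V_u = 7.5041
Node d (S = 96): continuation = 1/1.08·[0.5091·16.5091 + 0.4909·63.2000] = 36.5093; exercise value = 44.0000 > continuation, so V_d = 44.0000 (exercise)
Node 0 (S = 120): continuation = 1/1.08·[0.5091·7.5041 + 0.4909·44.0000] = 23.5373; exercise value = 20.0000 ≤ continuation, so V_0 = 23.5373

$23.54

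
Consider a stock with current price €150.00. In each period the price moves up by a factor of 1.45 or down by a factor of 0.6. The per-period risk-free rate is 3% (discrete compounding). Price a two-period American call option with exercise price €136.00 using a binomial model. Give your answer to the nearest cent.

€43.27

Risk-neutral probability p = (1 + 0.03 − 0.6)/(1.45 − 0.6) = 0.4300/0.8500 = 0.5059
Terminal stock prices: S_uu = 315.4, S_ud = 130.5, S_dd = 54
Terminal payoffs (S − K): max(179.4, 0) = 179.4, max(-5.5, 0) = 0, max(-82, 0) = 0
Node u (S = 217.5): continuation = 1/1.03·[0.5059·179.3750 + 0.4941·0.0000] = 88.0997; exercise value = 81.5000 ≤ continuation, so V_u = 88.0997
Node d (S = 90): continuation = 1/1.03·[0.5059·0.0000 + 0.4941·0.0000] = 0.0000; exercise value = 0.0000 ≤ continuation, so V_d = 0.0000
Node 0 (S = 150): continuation = 1/1.03·[0.5059·88.0997 + 0.4941·0.0000] = 43.2700; exercise value = 14.0000 ≤ continuation, so V_0 = 43.2700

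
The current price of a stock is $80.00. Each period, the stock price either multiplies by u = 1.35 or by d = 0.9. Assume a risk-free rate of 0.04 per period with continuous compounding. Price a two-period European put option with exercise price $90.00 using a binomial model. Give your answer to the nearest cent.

$10.98

Risk-neutral probability p = (e^0.04 − 0.9)/(1.35 − 0.9) = 0.1408/0.4500 = 0.3129
Terminal stock prices: S_uu = 145.8, S_ud = 97.2, S_dd = 64.8
Terminal payoffs (K − S): max(-55.8, 0) = 0, max(-7.2, 0) = 0, max(25.2, 0) = 25.2
Node u (S = 108): V_u = e^(−0.04)·[0.3129·0.0000 + 0.6871·0.0000] = 0.0000
Node d (S = 72): V_d = e^(−0.04)·[0.3129·0.0000 + 0.6871·25.2000] = 16.6357
Node 0 (S = 80): V_0 = e^(−0.04)·[0.3129·0.0000 + 0.6871·16.6357] = 10.9820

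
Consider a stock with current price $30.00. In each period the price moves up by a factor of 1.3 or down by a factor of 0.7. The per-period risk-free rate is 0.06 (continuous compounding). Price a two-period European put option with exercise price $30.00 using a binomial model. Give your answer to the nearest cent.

$3.28

Risk-neutral probability p = (e^0.06 − 0.7)/(1.3 − 0.7) = 0.3618/0.6000 = 0.6031
Terminal stock prices: S_uu = 50.7, S_ud = 27.3, S_dd = 14.7
Terminal payoffs (K − S): max(-20.7, 0) = 0, max(2.7, 0) = 2.7, max(15.3, 0) = 15.3
Node u (S = 39): V_u = e^(−0.06)·[0.6031·0.0000 + 0.3969·2.7000] = 1.0093
Node d (S = 21): V_d = e^(−0.06)·[0.6031·2.7000 + 0.3969·15.3000] = 7.2529
Node 0 (S = 30): V_0 = e^(−0.06)·[0.6031·1.0093 + 0.3969·7.2529] = 3.2846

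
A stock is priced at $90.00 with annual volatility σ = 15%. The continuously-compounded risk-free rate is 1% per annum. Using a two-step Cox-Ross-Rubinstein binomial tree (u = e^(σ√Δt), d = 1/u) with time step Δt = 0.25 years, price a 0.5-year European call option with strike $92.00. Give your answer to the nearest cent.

CRR parameters: u = e^(σ√Δt) = e^(0.15·√0.25) = 1.0779, d = 1/u = 0.9277
Per-period rate: rΔt = 0.01·0.25 = 0.0025, so R = e^0.0025 = 1.0025
Risk-neutral probability p = (e^0.0025 − 0.9277)/(1.0779 − 0.9277) = 0.0748/0.1501 = 0.4979
Terminal stock prices: S_uu = 104.6, S_ud = 90, S_dd = 77.46
Terminal payoffs (S − K): max(12.57, 0) = 12.57, max(-2, 0) = 0, max(-14.54, 0) = 0
Node u (S = 97.01): V_u = e^(−0.0025)·[0.4979·12.5651 + 0.5021·0.0000] = 6.2409
Node d (S = 83.5): V_d = e^(−0.0025)·[0.4979·0.0000 + 0.5021·0.0000] = 0.0000
Node 0 (S = 90): V_0 = e^(−0.0025)·[0.4979·6.2409 + 0.5021·0.0000] = 3.0998

$3.10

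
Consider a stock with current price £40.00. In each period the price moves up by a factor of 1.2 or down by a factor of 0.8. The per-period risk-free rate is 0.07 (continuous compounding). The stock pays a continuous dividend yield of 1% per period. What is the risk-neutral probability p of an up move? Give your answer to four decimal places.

p = 0.6546

Per-period risk-free factor R = e^0.07 = 1.0725; dividend-adjusted growth = e^(0.07−0.01) = 1.0618.
Risk-neutral probability p = (1.0618 − 0.8)/(1.2 − 0.8) = 0.2618/0.4000 = 0.6546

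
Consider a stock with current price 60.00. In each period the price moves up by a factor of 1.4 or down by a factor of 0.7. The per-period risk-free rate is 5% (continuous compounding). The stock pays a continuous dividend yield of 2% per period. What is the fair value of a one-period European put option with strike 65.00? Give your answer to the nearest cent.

Per-period risk-free factor R = e^0.05 = 1.0513; dividend-adjusted growth = e^(0.05−0.02) = 1.0305.
Risk-neutral probability p = (1.0305 − 0.7)/(1.4 − 0.7) = 0.3305/0.7000 = 0.4721
Terminal stock prices: S_u = 84, S_d = 42
Terminal payoffs (K − S): max(-19, 0) = 0, max(23, 0) = 23
Node 0 (S = 60): V_0 = e^(−0.05)·[0.4721·0.0000 + 0.5279·23.0000] = 11.5500

11.55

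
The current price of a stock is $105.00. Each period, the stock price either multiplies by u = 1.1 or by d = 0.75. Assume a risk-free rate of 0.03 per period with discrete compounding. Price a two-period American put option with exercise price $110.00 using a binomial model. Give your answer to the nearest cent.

Risk-neutral probability p = (1 + 0.03 − 0.75)/(1.1 − 0.75) = 0.2800/0.3500 = 0.8000
Terminal stock prices: S_uu = 127.1, S_ud = 86.63, S_dd = 59.06
Terminal payoffs (K − S): max(-17.05, 0) = 0, max(23.37, 0) = 23.37, max(50.94, 0) = 50.94
Node u (S = 115.5): continuation = 1/1.03·[0.8000·0.0000 + 0.2000·23.3750] = 4.5388; exercise value = 0.0000 ≤ continuation, so V_u = 4.5388
Node d (S = 78.75): continuation = 1/1.03·[0.8000·23.3750 + 0.2000·50.9375] = 28.0461; exercise value = 31.2500 > continuation, so V_d = 31.2500 (exercise)
Node 0 (S = 105): continuation = 1/1.03·[0.8000·4.5388 + 0.2000·31.2500] = 9.5933; exercise value = 5.0000 ≤ continuation, so V_0 = 9.5933

$9.59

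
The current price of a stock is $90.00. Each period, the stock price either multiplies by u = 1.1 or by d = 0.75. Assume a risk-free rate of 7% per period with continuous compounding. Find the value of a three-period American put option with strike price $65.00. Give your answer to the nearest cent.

$0.16

Risk-neutral probability p = (e^0.07 − 0.75)/(1.1 − 0.75) = 0.3225/0.3500 = 0.9215
Terminal stock prices: S_uuu = 119.8, S_uud = 81.68, S_udd = 55.69, S_ddd = 37.97
Terminal payoffs (K − S): max(-54.79, 0) = 0, max(-16.68, 0) = 0, max(9.312, 0) = 9.312, max(27.03, 0) = 27.03
Node uu (S = 108.9): continuation = e^(−0.07)·[0.9215·0.0000 + 0.0785·0.0000] = 0.0000; exercise value = 0.0000 ≤ continuation, so V_uu = 0.0000
Node ud (S = 74.25): continuation = e^(−0.07)·[0.9215·0.0000 + 0.0785·9.3125] = 0.6820; exercise value = 0.0000 ≤ continuation, so V_ud = 0.6820
Node dd (S = 50.62): continuation = e^(−0.07)·[0.9215·9.3125 + 0.0785·27.0312] = 9.9806; exercise value = 14.3750 > continuation, so V_dd = 14.3750 (exercise)
Node u (S = 99): continuation = e^(−0.07)·[0.9215·0.0000 + 0.0785·0.6820] = 0.0500; exercise value = 0.0000 ≤ continuation, so V_u = 0.0500
Node d (S = 67.5): continuation = e^(−0.07)·[0.9215·0.6820 + 0.0785·14.3750] = 1.6388; exercise value = 0.0000 ≤ continuation, so V_d = 1.6388
Node 0 (S = 90): continuation = e^(−0.07)·[0.9215·0.0500 + 0.0785·1.6388] = 0.1629; exercise value = 0.0000 ≤ continuation, so V_0 = 0.1629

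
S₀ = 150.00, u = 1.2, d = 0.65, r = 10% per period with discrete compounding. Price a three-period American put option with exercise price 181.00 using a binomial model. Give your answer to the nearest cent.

31.00

Risk-neutral probability p = (1 + 0.1 − 0.65)/(1.2 − 0.65) = 0.4500/0.5500 = 0.8182
Terminal stock prices: S_uuu = 259.2, S_uud = 140.4, S_udd = 76.05, S_ddd = 41.19
Terminal payoffs (K − S): max(-78.2, 0) = 0, max(40.6, 0) = 40.6, max(104.9, 0) = 104.9, max(139.8, 0) = 139.8
Node uu (S = 216): continuation = 1/1.1·[0.8182·0.0000 + 0.1818·40.6000] = 6.7107; exercise value = 0.0000 ≤ continuation, so V_uu = 6.7107
Node ud (S = 117): continuation = 1/1.1·[0.8182·40.6000 + 0.1818·104.9500] = 47.5455; exercise value = 64.0000 > continuation, so V_ud = 64.0000 (exercise)
Node dd (S = 63.38): continuation = 1/1.1·[0.8182·104.9500 + 0.1818·139.8063] = 101.1705; exercise value = 117.6250 > continuation, so V_dd = 117.6250 (exercise)
Node u (S = 180): continuation = 1/1.1·[0.8182·6.7107 + 0.1818·64.0000] = 15.5700; exercise value = 1.0000 ≤ continuation, so V_u = 15.5700
Node d (S = 97.5): continuation = 1/1.1·[0.8182·64.0000 + 0.1818·117.6250] = 67.0455; exercise value = 83.5000 > continuation, so V_d = 83.5000 (exercise)
Node 0 (S = 150): continuation = 1/1.1·[0.8182·15.5700 + 0.1818·83.5000] = 25.3826; exercise value = 31.0000 > continuation, so V_0 = 31.0000 (exercise)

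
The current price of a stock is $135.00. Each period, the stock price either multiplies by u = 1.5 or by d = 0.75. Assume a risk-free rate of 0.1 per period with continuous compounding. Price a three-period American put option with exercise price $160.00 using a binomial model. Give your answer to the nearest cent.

Risk-neutral probability p = (e^0.1 − 0.75)/(1.5 − 0.75) = 0.3552/0.7500 = 0.4736
Terminal stock prices: S_uuu = 455.6, S_uud = 227.8, S_udd = 113.9, S_ddd = 56.95
Terminal payoffs (K − S): max(-295.6, 0) = 0, max(-67.81, 0) = 0, max(46.09, 0) = 46.09, max(103, 0) = 103
Node uu (S = 303.8): continuation = e^(−0.1)·[0.4736·0.0000 + 0.5264·0.0000] = 0.0000; exercise value = 0.0000 ≤ continuation, so V_uu = 0.0000
Node ud (S = 151.9): continuation = e^(−0.1)·[0.4736·0.0000 + 0.5264·46.0938] = 21.9564; exercise value = 8.1250 ≤ continuation, so V_ud = 21.9564
Node dd (S = 75.94): continuation = e^(−0.1)·[0.4736·46.0938 + 0.5264·103.0469] = 68.8365; exercise value = 84.0625 > continuation, so V_dd = 84.0625 (exercise)
Node u (S = 202.5): continuation = e^(−0.1)·[0.4736·0.0000 + 0.5264·21.9564] = 10.4587; exercise value = 0.0000 ≤ continuation, so V_u = 10.4587
Node d (S = 101.2): continuation = e^(−0.1)·[0.4736·21.9564 + 0.5264·84.0625] = 49.4507; exercise value = 58.7500 > continuation, so V_d = 58.7500 (exercise)
Node 0 (S = 135): continuation = e^(−0.1)·[0.4736·10.4587 + 0.5264·58.7500] = 32.4666; exercise value = 25.0000 ≤ continuation, so V_0 = 32.4666

$32.47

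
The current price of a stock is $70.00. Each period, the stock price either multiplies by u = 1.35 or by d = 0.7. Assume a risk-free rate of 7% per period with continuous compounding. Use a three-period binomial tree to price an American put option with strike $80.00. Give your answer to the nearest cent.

$15.29

Risk-neutral probability p = (e^0.07 − 0.7)/(1.35 − 0.7) = 0.3725/0.6500 = 0.5731
Terminal stock prices: S_uuu = 172.2, S_uud = 89.3, S_udd = 46.3, S_ddd = 24.01
Terminal payoffs (K − S): max(-92.23, 0) = 0, max(-9.303, 0) = 0, max(33.7, 0) = 33.7, max(55.99, 0) = 55.99
Node uu (S = 127.6): continuation = e^(−0.07)·[0.5731·0.0000 + 0.4269·0.0000] = 0.0000; exercise value = 0.0000 ≤ continuation, so V_uu = 0.0000
Node ud (S = 66.15): continuation = e^(−0.07)·[0.5731·0.0000 + 0.4269·33.6950] = 13.4123; exercise value = 13.8500 > continuation, so V_ud = 13.8500 (exercise)
Node dd (S = 34.3): continuation = e^(−0.07)·[0.5731·33.6950 + 0.4269·55.9900] = 40.2915; exercise value = 45.7000 > continuation, so V_dd = 45.7000 (exercise)
Node u (S = 94.5): continuation = e^(−0.07)·[0.5731·0.0000 + 0.4269·13.8500] = 5.5130; exercise value = 0.0000 ≤ continuation, so V_u = 5.5130
Node d (S = 49): continuation = e^(−0.07)·[0.5731·13.8500 + 0.4269·45.7000] = 25.5915; exercise value = 31.0000 > continuation, so V_d = 31.0000 (exercise)
Node 0 (S = 70): continuation = e^(−0.07)·[0.5731·5.5130 + 0.4269·31.0000] = 15.2853; exercise value = 10.0000 ≤ continuation, so V_0 = 15.2853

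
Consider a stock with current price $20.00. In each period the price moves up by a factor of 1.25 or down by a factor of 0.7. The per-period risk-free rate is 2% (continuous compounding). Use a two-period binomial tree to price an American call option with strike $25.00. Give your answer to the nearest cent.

Risk-neutral probability p = (e^0.02 − 0.7)/(1.25 − 0.7) = 0.3202/0.5500 = 0.5822
Terminal stock prices: S_uu = 31.25, S_ud = 17.5, S_dd = 9.8
Terminal payoffs (S − K): max(6.25, 0) = 6.25, max(-7.5, 0) = 0, max(-15.2, 0) = 0
Node u (S = 25): continuation = e^(−0.02)·[0.5822·6.2500 + 0.4178·0.0000] = 3.5666; exercise value = 0.0000 ≤ continuation, so V_u = 3.5666
Node d (S = 14): continuation = e^(−0.02)·[0.5822·0.0000 + 0.4178·0.0000] = 0.0000; exercise value = 0.0000 ≤ continuation, so V_d = 0.0000
Node 0 (S = 20): continuation = e^(−0.02)·[0.5822·3.5666 + 0.4178·0.0000] = 2.0353; exercise value = 0.0000 ≤ continuation, so V_0 = 2.0353

$2.04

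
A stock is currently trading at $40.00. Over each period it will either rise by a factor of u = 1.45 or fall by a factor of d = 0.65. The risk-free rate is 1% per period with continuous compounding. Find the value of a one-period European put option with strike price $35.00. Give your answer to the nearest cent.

$4.90

Risk-neutral probability p = (e^0.01 − 0.65)/(1.45 − 0.65) = 0.3601/0.8000 = 0.4501
Terminal stock prices: S_u = 58, S_d = 26
Terminal payoffs (K − S): max(-23, 0) = 0, max(9, 0) = 9
Node 0 (S = 40): V_0 = e^(−0.01)·[0.4501·0.0000 + 0.5499·9.0000] = 4.9002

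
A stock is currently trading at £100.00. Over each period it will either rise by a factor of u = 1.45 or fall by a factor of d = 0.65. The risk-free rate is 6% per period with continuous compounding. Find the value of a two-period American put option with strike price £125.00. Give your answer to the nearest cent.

Risk-neutral probability p = (e^0.06 − 0.65)/(1.45 − 0.65) = 0.4118/0.8000 = 0.5148
Terminal stock prices: S_uu = 210.2, S_ud = 94.25, S_dd = 42.25
Terminal payoffs (K − S): max(-85.25, 0) = 0, max(30.75, 0) = 30.75, max(82.75, 0) = 82.75
Node u (S = 145): continuation = e^(−0.06)·[0.5148·0.0000 + 0.4852·30.7500] = 14.0512; exercise value = 0.0000 ≤ continuation, so V_u = 14.0512
Node d (S = 65): continuation = e^(−0.06)·[0.5148·30.7500 + 0.4852·82.7500] = 52.7206; exercise value = 60.0000 > continuation, so V_d = 60.0000 (exercise)
Node 0 (S = 100): continuation = e^(−0.06)·[0.5148·14.0512 + 0.4852·60.0000] = 34.2291; exercise value = 25.0000 ≤ continuation, so V_0 = 34.2291

£34.23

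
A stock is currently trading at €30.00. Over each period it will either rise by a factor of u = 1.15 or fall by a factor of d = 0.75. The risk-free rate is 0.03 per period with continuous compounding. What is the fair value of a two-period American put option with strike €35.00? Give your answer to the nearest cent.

€5.43

Risk-neutral probability p = (e^0.03 − 0.75)/(1.15 − 0.75) = 0.2805/0.4000 = 0.7011
Terminal stock prices: S_uu = 39.67, S_ud = 25.88, S_dd = 16.88
Terminal payoffs (K − S): max(-4.675, 0) = 0, max(9.125, 0) = 9.125, max(18.12, 0) = 18.12
Node u (S = 34.5): continuation = e^(−0.03)·[0.7011·0.0000 + 0.2989·9.1250] = 2.6465; exercise value = 0.5000 ≤ continuation, so V_u = 2.6465
Node d (S = 22.5): continuation = e^(−0.03)·[0.7011·9.1250 + 0.2989·18.1250] = 11.4656; exercise value = 12.5000 > continuation, so V_d = 12.5000 (exercise)
Node 0 (S = 30): continuation = e^(−0.03)·[0.7011·2.6465 + 0.2989·12.5000] = 5.4261; exercise value = 5.0000 ≤ continuation, so V_0 = 5.4261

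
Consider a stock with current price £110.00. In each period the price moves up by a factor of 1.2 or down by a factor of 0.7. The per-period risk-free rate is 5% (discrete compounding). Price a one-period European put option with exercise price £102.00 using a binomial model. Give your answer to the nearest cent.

£7.14

Risk-neutral probability p = (1 + 0.05 − 0.7)/(1.2 − 0.7) = 0.3500/0.5000 = 0.7000
Terminal stock prices: S_u = 132, S_d = 77
Terminal payoffs (K − S): max(-30, 0) = 0, max(25, 0) = 25
Node 0 (S = 110): V_0 = 1/1.05·[0.7000·0.0000 + 0.3000·25.0000] = 7.1429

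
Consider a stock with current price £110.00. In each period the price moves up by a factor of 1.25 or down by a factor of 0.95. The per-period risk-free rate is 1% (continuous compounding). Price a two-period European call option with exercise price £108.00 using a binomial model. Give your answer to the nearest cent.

Risk-neutral probability p = (e^0.01 − 0.95)/(1.25 − 0.95) = 0.0601/0.3000 = 0.2002
Terminal stock prices: S_uu = 171.9, S_ud = 130.6, S_dd = 99.27
Terminal payoffs (S − K): max(63.88, 0) = 63.88, max(22.62, 0) = 22.62, max(-8.725, 0) = 0
Node u (S = 137.5): V_u = e^(−0.01)·[0.2002·63.8750 + 0.7998·22.6250] = 30.5746
Node d (S = 104.5): V_d = e^(−0.01)·[0.2002·22.6250 + 0.7998·0.0000] = 4.4837
Node 0 (S = 110): V_0 = e^(−0.01)·[0.2002·30.5746 + 0.7998·4.4837] = 9.6097

£9.61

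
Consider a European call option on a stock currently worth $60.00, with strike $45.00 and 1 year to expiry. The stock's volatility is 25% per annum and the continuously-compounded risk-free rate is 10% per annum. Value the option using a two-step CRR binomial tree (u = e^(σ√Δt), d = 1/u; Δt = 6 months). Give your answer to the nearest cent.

CRR parameters: u = e^(σ√Δt) = e^(0.25·√0.5) = 1.1934, d = 1/u = 0.8380
Per-period rate: rΔt = 0.1·0.5 = 0.05, so R = e^0.05 = 1.0513
Risk-neutral probability p = (e^0.05 − 0.8380)/(1.1934 − 0.8380) = 0.2133/0.3554 = 0.6002
Terminal stock prices: S_uu = 85.45, S_ud = 60, S_dd = 42.13
Terminal payoffs (S − K): max(40.45, 0) = 40.45, max(15, 0) = 15, max(-2.869, 0) = 0
Node u (S = 71.6): V_u = e^(−0.05)·[0.6002·40.4471 + 0.3998·15.0000] = 28.7966
Node d (S = 50.28): V_d = e^(−0.05)·[0.6002·15.0000 + 0.3998·0.0000] = 8.5637
Node 0 (S = 60): V_0 = e^(−0.05)·[0.6002·28.7966 + 0.3998·8.5637] = 19.6972

$19.70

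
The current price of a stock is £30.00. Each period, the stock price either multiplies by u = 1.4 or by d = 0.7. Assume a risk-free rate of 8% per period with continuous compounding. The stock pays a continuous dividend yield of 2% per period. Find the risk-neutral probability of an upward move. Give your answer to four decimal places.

p = 0.5169

Per-period risk-free factor R = e^0.08 = 1.0833; dividend-adjusted growth = e^(0.08−0.02) = 1.0618.
Risk-neutral probability p = (1.0618 − 0.7)/(1.4 − 0.7) = 0.3618/0.7000 = 0.5169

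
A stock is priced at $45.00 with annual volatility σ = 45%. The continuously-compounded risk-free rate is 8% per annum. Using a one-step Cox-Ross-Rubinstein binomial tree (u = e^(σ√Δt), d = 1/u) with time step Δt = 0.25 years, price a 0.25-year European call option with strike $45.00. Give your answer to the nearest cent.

$5.44

CRR parameters: u = e^(σ√Δt) = e^(0.45·√0.25) = 1.2523, d = 1/u = 0.7985
Per-period rate: rΔt = 0.08·0.25 = 0.02, so R = e^0.02 = 1.0202
Risk-neutral probability p = (e^0.02 − 0.7985)/(1.2523 − 0.7985) = 0.2217/0.4538 = 0.4885
Terminal stock prices: S_u = 56.35, S_d = 35.93
Terminal payoffs (S − K): max(11.35, 0) = 11.35, max(-9.067, 0) = 0
Node 0 (S = 45): V_0 = e^(−0.02)·[0.4885·11.3545 + 0.5115·0.0000] = 5.4369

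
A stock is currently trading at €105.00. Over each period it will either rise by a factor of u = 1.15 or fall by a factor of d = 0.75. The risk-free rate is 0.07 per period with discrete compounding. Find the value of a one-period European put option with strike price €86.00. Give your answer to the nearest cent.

Risk-neutral probability p = (1 + 0.07 − 0.75)/(1.15 − 0.75) = 0.3200/0.4000 = 0.8000
Terminal stock prices: S_u = 120.7, S_d = 78.75
Terminal payoffs (K − S): max(-34.75, 0) = 0, max(7.25, 0) = 7.25
Node 0 (S = 105): V_0 = 1/1.07·[0.8000·0.0000 + 0.2000·7.2500] = 1.3551

€1.36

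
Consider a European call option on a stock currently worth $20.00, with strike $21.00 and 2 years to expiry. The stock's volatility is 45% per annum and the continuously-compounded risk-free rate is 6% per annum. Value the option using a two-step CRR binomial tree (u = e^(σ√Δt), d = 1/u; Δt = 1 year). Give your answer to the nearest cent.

$5.19

CRR parameters: u = e^(σ√Δt) = e^(0.45·√1) = 1.5683, d = 1/u = 0.6376
Per-period rate: rΔt = 0.06·1 = 0.06, so R = e^0.06 = 1.0618
Risk-neutral probability p = (e^0.06 − 0.6376)/(1.5683 − 0.6376) = 0.4242/0.9307 = 0.4558
Terminal stock prices: S_uu = 49.19, S_ud = 20, S_dd = 8.131
Terminal payoffs (S − K): max(28.19, 0) = 28.19, max(-1, 0) = 0, max(-12.87, 0) = 0
Node u (S = 31.37): V_u = e^(−0.06)·[0.4558·28.1921 + 0.5442·0.0000] = 12.1017
Node d (S = 12.75): V_d = e^(−0.06)·[0.4558·0.0000 + 0.5442·0.0000] = 0.0000
Node 0 (S = 20): V_0 = e^(−0.06)·[0.4558·12.1017 + 0.5442·0.0000] = 5.1948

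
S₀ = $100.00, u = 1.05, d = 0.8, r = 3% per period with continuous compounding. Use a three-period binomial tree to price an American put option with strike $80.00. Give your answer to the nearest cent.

$0.22

Risk-neutral probability p = (e^0.03 − 0.8)/(1.05 − 0.8) = 0.2305/0.2500 = 0.9218
Terminal stock prices: S_uuu = 115.8, S_uud = 88.2, S_udd = 67.2, S_ddd = 51.2
Terminal payoffs (K − S): max(-35.76, 0) = 0, max(-8.2, 0) = 0, max(12.8, 0) = 12.8, max(28.8, 0) = 28.8
Node uu (S = 110.2): continuation = e^(−0.03)·[0.9218·0.0000 + 0.0782·0.0000] = 0.0000; exercise value = 0.0000 ≤ continuation, so V_uu = 0.0000
Node ud (S = 84): continuation = e^(−0.03)·[0.9218·0.0000 + 0.0782·12.8000] = 0.9712; exercise value = 0.0000 ≤ continuation, so V_ud = 0.9712
Node dd (S = 64): continuation = e^(−0.03)·[0.9218·12.8000 + 0.0782·28.8000] = 13.6356; exercise value = 16.0000 > continuation, so V_dd = 16.0000 (exercise)
Node u (S = 105): continuation = e^(−0.03)·[0.9218·0.0000 + 0.0782·0.9712] = 0.0737; exercise value = 0.0000 ≤ continuation, so V_u = 0.0737
Node d (S = 80): continuation = e^(−0.03)·[0.9218·0.9712 + 0.0782·16.0000] = 2.0827; exercise value = 0.0000 ≤ continuation, so V_d = 2.0827
Node 0 (S = 100): continuation = e^(−0.03)·[0.9218·0.0737 + 0.0782·2.0827] = 0.2239; exercise value = 0.0000 ≤ continuation, so V_0 = 0.2239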